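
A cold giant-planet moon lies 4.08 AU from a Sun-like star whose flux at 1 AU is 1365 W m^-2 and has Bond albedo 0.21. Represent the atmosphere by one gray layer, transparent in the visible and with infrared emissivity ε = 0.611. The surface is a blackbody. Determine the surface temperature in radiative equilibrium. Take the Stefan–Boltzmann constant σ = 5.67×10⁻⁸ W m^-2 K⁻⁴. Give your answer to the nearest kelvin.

Flux at the orbit: S = 1365/(4.08)² = 82.00 W m^-2.
The planet radiates to space at T_e = [S(1−α)/(4σ)]^(1/4) = 130.0 K.
Surface balance with a leaky layer gives σT_s⁴ = σT_e⁴·2/(2−ε), so T_s = T_e·[2/(2−0.611)]^(1/4) = 142.4 K.

142 K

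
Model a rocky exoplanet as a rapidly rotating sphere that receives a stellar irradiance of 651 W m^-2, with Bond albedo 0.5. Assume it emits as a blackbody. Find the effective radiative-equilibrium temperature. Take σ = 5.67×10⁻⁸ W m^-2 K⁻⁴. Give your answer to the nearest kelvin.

Absorbed flux (global mean): S(1−α)/4 = 651.0·0.5/4 = 81.38 W m^-2.
Balancing against σT⁴: T = (81.38/5.67×10⁻⁸)^(1/4) = 194.6 K.

195 K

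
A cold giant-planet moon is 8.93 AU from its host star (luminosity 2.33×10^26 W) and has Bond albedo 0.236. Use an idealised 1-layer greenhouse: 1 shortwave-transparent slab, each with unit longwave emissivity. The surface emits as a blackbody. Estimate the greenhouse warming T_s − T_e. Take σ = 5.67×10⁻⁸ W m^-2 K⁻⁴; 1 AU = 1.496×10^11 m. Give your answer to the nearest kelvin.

15 K

d = 8.93 × 1.496×10^11 m = 1.336×10^12 m.
Flux at the orbit: S = L/(4πd²) = 2.33×10^26/(4π·(1.34×10^12)²) = 10.39 W m^-2.
Top-of-atmosphere balance: σT_e⁴ = S(1−α)/4 = 1.984 W m^-2 → T_e = 76.91 K.
Surface: T_s = (2)^¼·T_e = 91.47 K.
So the greenhouse effect raises the surface by 91.47 − 76.91 = 14.55 K.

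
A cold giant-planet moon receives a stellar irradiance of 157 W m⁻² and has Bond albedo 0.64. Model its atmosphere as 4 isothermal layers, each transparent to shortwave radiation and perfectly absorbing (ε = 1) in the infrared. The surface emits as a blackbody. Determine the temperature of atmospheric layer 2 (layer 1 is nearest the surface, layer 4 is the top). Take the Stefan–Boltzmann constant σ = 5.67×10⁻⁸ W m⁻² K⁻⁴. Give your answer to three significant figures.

165 K

OLR = S(1−α)/4 = 14.13 W m⁻²; the top layer radiates at T_e = 125.6 K.
The net upward flux σT_e⁴ is constant between every pair of levels, so T_k⁴ = (N+1−k)T_e⁴.
With k = 2: T_2 = (4+1−2)^¼·125.6 K = 165.4 K.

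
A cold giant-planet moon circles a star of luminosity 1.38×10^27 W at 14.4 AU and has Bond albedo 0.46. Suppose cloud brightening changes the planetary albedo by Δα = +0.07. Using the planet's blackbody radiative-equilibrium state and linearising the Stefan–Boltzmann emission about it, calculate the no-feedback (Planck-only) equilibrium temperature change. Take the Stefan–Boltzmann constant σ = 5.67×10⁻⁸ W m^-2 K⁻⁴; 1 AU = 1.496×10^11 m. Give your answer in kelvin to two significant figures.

d = 14.4 × 1.496×10^11 m = 2.154×10^12 m.
Flux at the orbit: S = L/(4πd²) = 1.38×10^27/(4π·(2.15×10^12)²) = 23.66 W m^-2.
Reference equilibrium: T_e = [S(1−α)/(4σ)]^(1/4) = 86.64 K.
TOA radiative forcing: ΔF = −S·Δα/4 = −23.66·(+0.07)/4 = -0.4141 W m^-2.
The Planck feedback parameter is 4σT_e³ = 0.1475 W m^-2/K.
Hence the no-feedback warming is ΔF/(4σT_e³) = -2.81 K.

-2.8 kelvin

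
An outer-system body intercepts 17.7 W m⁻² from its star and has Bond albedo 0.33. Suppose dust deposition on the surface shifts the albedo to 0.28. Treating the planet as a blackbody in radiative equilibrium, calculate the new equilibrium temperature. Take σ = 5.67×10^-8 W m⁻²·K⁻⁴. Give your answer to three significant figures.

With the new albedo, S(1−α₂)/4 = 3.186 W m⁻², so T₂ = 86.58 K.

86.6 K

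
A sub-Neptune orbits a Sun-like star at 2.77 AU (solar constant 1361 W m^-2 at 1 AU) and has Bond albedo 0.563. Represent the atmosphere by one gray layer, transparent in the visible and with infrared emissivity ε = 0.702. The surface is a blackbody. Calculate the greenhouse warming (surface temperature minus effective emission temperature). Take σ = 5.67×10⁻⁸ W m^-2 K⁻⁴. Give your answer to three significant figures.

Flux at the orbit: S = 1361/(2.77)² = 177.4 W m^-2.
Effective emission temperature (TOA balance): σT_e⁴ = S(1−α)/4 = 19.38 W m^-2 → T_e = 136.0 K.
The surface balance (absorbed SW + ε·downward IR = σT_s⁴) with T_a⁴ = T_s⁴/2 reduces to T_s = T_e·[2/(2−ε)]^¼ = 151.5 K.
The atmosphere warms the surface by 15.52 K.

15.5 kelvin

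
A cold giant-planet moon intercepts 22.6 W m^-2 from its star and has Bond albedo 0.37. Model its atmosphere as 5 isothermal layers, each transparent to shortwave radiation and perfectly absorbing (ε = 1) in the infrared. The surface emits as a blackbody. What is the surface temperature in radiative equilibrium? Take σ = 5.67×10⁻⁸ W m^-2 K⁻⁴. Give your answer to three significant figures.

Top-of-atmosphere balance: σT_e⁴ = S(1−α)/4 = 3.560 W m^-2 → T_e = 89.01 K.
Layer-by-layer balance gives σT_s⁴ = (N+1)σT_e⁴, so T_s = 6^¼·89.01 = 139.3 K.

139 K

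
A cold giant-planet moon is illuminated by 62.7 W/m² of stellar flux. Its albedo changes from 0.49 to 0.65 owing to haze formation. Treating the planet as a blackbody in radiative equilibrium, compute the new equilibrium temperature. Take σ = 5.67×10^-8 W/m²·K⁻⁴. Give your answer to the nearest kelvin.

With the new albedo, S(1−α₂)/4 = 5.486 W/m², so T₂ = 99.18 K.

99 K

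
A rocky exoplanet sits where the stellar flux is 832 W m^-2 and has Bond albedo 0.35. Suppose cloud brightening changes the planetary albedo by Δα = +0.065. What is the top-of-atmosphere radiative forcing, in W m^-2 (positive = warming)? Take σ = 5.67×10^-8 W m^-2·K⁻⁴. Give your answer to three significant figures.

-13.5 W m^-2

ΔF = −(S/4)Δα = −(832.0/4)×(+0.065) = -13.52 W m^-2.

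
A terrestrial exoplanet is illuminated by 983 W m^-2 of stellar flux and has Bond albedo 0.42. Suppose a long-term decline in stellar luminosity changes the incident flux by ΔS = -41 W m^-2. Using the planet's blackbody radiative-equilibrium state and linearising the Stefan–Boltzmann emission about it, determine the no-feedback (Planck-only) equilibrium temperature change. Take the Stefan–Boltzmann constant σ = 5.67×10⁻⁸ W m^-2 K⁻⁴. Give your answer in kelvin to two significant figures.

-2.3 K

Unperturbed T_e = [983.0·(1−0.42)/(4σ)]^¼ = 223.9 K.
ΔF = Δ[S(1−α)]/4 = (1−0.42)·-41/4 = -5.945 W m^-2.
Planck response: λ_P = 4σT_e³ = 4·5.67×10⁻⁸·(223.9)³ = 2.546 W m^-2/K.
ΔT₀ = ΔF/λ_P = -5.945/2.546 = -2.33 K.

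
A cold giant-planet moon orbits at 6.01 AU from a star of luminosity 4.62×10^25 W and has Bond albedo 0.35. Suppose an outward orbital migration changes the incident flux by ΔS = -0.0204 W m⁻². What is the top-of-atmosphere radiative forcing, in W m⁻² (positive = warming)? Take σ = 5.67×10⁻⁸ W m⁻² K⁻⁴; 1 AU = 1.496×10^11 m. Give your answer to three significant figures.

-0.00332 W m⁻²

d = 6.01 × 1.496×10^11 m = 8.991×10^11 m.
S = L/(4πd²) = 4.548 W m⁻².
ΔF = Δ[S(1−α)]/4 = (1−0.35)·-0.0204/4 = -0.003315 W m⁻².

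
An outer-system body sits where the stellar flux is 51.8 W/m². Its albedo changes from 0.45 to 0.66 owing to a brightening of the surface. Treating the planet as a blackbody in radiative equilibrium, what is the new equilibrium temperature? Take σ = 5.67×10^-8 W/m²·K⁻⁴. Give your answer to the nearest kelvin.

New equilibrium: T₂ = [(1−0.66)·51.80/(4σ)]^(1/4) = 93.87 K.

94 kelvin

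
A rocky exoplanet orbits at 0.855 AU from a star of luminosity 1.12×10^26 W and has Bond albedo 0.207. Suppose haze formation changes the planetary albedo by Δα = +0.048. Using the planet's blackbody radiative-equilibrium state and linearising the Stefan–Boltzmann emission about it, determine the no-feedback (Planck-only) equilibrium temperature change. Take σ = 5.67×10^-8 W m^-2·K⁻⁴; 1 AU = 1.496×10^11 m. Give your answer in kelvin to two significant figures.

-3.2 K

Orbital distance: d = 0.855 AU = 1.279×10^11 m.
Spreading L over a sphere of radius d: S = 1.12×10^26/(4π·1.28×10^11²) = 544.8 W m^-2.
The baseline emission temperature is T_e = 208.9 K.
ΔF = −(S/4)Δα = −(544.8/4)×(+0.048) = -6.537 W m^-2.
Planck response: λ_P = 4σT_e³ = 4·5.67×10⁻⁸·(208.9)³ = 2.068 W m^-2/K.
So ΔT₀ = -6.537/2.068 = -3.16 K.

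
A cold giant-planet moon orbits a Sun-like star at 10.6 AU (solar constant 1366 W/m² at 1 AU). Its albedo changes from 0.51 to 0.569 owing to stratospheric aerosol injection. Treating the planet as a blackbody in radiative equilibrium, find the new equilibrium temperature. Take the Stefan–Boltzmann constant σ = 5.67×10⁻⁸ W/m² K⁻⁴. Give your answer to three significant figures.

69.3 kelvin

Irradiance scales as 1/d², so S = 1366 W/m² × (1/10.6)² = 12.16 W/m².
New equilibrium: T₂ = [(1−0.569)·12.16/(4σ)]^(1/4) = 69.33 K.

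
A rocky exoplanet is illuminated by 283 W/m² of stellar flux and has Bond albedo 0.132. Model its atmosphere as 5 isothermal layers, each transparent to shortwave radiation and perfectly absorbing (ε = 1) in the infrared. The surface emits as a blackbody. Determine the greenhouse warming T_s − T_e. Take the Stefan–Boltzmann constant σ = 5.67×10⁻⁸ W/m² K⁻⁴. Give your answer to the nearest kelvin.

Top-of-atmosphere balance: σT_e⁴ = S(1−α)/4 = 61.41 W/m² → T_e = 181.4 K.
T_s = (N+1)^(1/4)·T_e = 283.9 K.
Warming: T_s − T_e = 102.5 K.

103 K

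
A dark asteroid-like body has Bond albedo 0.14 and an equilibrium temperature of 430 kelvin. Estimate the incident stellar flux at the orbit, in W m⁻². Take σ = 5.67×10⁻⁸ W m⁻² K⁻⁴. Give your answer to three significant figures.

From S(1−α)/4 = σT⁴: S = 4σT⁴/(1−α).
The emitted flux is σT⁴ = 1938 W m⁻².
So S = 4×1938/(1−0.14) = 9016 W m⁻².

9020 W m⁻²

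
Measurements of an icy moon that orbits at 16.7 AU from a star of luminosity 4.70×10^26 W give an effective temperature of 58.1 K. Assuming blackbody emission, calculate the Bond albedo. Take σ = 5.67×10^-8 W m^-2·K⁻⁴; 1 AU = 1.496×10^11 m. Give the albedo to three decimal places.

d = 16.7 × 1.496×10^11 m = 2.498×10^12 m.
Flux at the orbit: S = L/(4πd²) = 4.70×10^26/(4π·(2.50×10^12)²) = 5.992 W m^-2.
Energy balance: S(1−α)/4 = σT⁴, so 1−α = 4σT⁴/S.
4σT⁴ = 4·5.67×10⁻⁸·(58.1)⁴ = 2.584 W m^-2.
1−α = 2.584/5.992 = 0.4313, so α = 0.5687.

0.569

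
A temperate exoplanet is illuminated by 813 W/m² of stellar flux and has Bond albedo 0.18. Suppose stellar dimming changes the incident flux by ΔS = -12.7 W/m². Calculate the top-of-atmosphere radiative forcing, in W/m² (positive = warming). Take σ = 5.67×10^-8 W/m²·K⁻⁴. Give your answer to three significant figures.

ΔF = Δ[S(1−α)]/4 = (1−0.18)·-12.7/4 = -2.603 W/m².

-2.60 W/m²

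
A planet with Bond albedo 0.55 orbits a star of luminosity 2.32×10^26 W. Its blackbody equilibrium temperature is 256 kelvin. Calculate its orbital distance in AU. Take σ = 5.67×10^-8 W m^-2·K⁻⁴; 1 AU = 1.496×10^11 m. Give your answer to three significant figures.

0.617 AU

Required flux: S = 4σT⁴/(1−α) = 2165 W m^-2.
Then d = [L/(4πS)]^(1/2) = 9.235×10^10 m, i.e. 0.6173 AU.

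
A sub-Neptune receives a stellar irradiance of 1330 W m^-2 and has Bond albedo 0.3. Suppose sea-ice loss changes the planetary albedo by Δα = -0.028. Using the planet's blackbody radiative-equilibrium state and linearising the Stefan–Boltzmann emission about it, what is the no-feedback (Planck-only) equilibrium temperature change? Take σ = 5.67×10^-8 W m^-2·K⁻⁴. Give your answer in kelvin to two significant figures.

2.5 kelvin

The baseline emission temperature is T_e = 253.1 K.
The change in absorbed flux is Δ[S(1−α)/4] = −SΔα/4 = 9.310 W m^-2.
Linearising σT⁴ gives d(σT⁴)/dT = 4σT_e³ = 3.678 W m^-2 per K.
So ΔT₀ = 9.310/3.678 = 2.53 K.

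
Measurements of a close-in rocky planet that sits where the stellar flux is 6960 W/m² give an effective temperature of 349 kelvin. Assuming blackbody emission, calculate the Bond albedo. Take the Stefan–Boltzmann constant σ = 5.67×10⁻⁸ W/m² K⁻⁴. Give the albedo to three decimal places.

From σT⁴ = S(1−α)/4 we invert for α: 1−α = 4σT⁴/S.
σT⁴ = 841.2 W/m², so 4σT⁴ = 3365 W/m².
Hence α = 1 − 3365/6960 = 0.5166.

0.517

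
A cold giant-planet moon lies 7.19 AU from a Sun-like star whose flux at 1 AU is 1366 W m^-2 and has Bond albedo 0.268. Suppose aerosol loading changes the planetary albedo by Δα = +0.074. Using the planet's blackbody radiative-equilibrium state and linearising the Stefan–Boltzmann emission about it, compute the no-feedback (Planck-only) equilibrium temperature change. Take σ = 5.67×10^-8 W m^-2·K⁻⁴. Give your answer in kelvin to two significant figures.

-2.4 kelvin

Irradiance scales as 1/d², so S = 1366 W m^-2 × (1/7.19)² = 26.42 W m^-2.
Reference equilibrium: T_e = [S(1−α)/(4σ)]^(1/4) = 96.10 K.
TOA radiative forcing: ΔF = −S·Δα/4 = −26.42·(+0.074)/4 = -0.4888 W m^-2.
Linearising σT⁴ gives d(σT⁴)/dT = 4σT_e³ = 0.2013 W m^-2 per K.
So ΔT₀ = -0.4888/0.2013 = -2.43 K.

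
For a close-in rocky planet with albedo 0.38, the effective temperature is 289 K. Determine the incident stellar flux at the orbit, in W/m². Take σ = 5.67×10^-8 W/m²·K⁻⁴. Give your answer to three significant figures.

2550 W/m²

Invert the energy balance for S: S = 4σT⁴/(1−α).
The emitted flux is σT⁴ = 395.5 W/m².
So S = 4×395.5/(1−0.38) = 2552 W/m².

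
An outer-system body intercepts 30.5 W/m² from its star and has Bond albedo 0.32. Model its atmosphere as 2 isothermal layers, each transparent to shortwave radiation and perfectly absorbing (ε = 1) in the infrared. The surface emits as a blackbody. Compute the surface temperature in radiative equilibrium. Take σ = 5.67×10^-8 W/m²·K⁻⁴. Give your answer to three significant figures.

129 K

Top-of-atmosphere balance: σT_e⁴ = S(1−α)/4 = 5.185 W/m² → T_e = 97.79 K.
Layer-by-layer balance gives σT_s⁴ = (N+1)σT_e⁴, so T_s = 3^¼·97.79 = 128.7 K.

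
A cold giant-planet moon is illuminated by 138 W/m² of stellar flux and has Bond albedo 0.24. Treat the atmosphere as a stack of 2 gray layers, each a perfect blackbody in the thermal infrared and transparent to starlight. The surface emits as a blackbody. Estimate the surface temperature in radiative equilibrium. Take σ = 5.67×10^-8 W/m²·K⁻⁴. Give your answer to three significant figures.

OLR = S(1−α)/4 = 26.22 W/m²; the top layer radiates at T_e = 146.6 K.
With N = 2 opaque layers, T_s = (N+1)^(1/4)·T_e = 3^(1/4)·146.6 = 193.0 K.

193 kelvin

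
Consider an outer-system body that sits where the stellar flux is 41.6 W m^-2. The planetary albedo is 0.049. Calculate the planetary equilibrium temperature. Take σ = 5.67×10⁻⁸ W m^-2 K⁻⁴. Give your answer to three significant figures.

115 K

The planet absorbs (1−α)S over its disc πR² and re-emits over 4πR², so the mean absorbed flux is (1−0.049)·41.60/4 = 9.890 W m^-2.
Set σT⁴ = 9.890 → T = (9.890/σ)^(1/4) = 114.9 K.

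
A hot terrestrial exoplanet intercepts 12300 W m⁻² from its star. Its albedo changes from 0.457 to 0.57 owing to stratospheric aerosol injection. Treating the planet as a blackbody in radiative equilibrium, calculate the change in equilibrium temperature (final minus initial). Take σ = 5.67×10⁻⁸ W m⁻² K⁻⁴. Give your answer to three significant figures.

-23.5 kelvin

Before: T₁ = [12300·0.543/(4σ)]^(1/4) = 414.3 K.
After:  T₂ = [12300·0.43/(4σ)]^(1/4) = 390.8 K.
Change: 390.8 − 414.3 = -23.47 K.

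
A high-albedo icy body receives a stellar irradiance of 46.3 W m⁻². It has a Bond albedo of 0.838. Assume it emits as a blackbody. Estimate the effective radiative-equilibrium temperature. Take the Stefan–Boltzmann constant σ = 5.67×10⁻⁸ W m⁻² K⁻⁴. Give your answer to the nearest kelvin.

76 kelvin

The planet absorbs (1−α)S over its disc πR² and re-emits over 4πR², so the mean absorbed flux is (1−0.838)·46.30/4 = 1.875 W m⁻².
Set σT⁴ = 1.875 → T = (1.875/σ)^(1/4) = 75.83 K.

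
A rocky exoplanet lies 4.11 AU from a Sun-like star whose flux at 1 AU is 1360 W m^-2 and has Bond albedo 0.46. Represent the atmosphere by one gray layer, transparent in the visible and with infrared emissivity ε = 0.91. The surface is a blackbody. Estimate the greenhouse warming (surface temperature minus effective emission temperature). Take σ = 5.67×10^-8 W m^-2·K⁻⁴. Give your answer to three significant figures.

Flux at the orbit: S = 1360/(4.11)² = 80.51 W m^-2.
The planet radiates to space at T_e = [S(1−α)/(4σ)]^(1/4) = 117.7 K.
The surface balance (absorbed SW + ε·downward IR = σT_s⁴) with T_a⁴ = T_s⁴/2 reduces to T_s = T_e·[2/(2−ε)]^¼ = 136.9 K.
Greenhouse warming: T_s − T_e = 19.28 K.

19.3 K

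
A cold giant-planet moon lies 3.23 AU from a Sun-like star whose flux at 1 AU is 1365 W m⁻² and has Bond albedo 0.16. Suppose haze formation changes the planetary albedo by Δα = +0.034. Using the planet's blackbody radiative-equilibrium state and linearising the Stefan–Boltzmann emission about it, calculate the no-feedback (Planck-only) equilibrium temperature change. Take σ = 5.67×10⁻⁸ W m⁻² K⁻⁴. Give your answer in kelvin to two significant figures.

By the inverse-square law, S = 1365/3.23² = 130.8 W m⁻².
Unperturbed T_e = [130.8·(1−0.16)/(4σ)]^¼ = 148.4 K.
TOA radiative forcing: ΔF = −S·Δα/4 = −130.8·(+0.034)/4 = -1.112 W m⁻².
The Planck feedback parameter is 4σT_e³ = 0.7407 W m⁻²/K.
So ΔT₀ = -1.112/0.7407 = -1.50 K.

-1.5 K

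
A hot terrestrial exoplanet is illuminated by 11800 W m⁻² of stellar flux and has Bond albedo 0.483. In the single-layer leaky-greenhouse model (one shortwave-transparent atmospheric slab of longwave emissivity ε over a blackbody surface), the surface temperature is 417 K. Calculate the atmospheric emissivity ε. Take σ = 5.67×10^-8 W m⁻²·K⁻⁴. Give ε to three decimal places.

TOA balance gives T_e = 405.0 K.
T_s⁴ = T_e⁴·2/(2−ε) → ε = 2 − 2(T_e/T_s)⁴ = 2 − 2·(405.0/417)⁴ = 0.2208.

0.221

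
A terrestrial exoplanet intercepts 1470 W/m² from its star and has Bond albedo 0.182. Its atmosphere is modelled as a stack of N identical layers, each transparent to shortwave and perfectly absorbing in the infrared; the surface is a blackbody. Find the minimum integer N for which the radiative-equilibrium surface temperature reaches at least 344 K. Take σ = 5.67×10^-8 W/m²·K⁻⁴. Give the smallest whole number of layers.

2

OLR = S(1−α)/4 = 300.6 W/m²; the top layer radiates at T_e = 269.8 K.
Since T_s⁴ = (N+1)T_e⁴, we need N ≥ (T_s/T_e)⁴ − 1 = 1.641.
So N ≥ 1.641; the smallest integer is N = 2.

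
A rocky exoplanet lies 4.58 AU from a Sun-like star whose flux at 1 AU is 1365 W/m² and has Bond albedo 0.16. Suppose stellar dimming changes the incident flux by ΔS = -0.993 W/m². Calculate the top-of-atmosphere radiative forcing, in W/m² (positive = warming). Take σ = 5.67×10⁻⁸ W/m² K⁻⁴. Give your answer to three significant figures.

-0.209 W/m²

Flux at the orbit: S = 1365/(4.58)² = 65.07 W/m².
ΔF = Δ[S(1−α)]/4 = (1−0.16)·-0.993/4 = -0.2085 W/m².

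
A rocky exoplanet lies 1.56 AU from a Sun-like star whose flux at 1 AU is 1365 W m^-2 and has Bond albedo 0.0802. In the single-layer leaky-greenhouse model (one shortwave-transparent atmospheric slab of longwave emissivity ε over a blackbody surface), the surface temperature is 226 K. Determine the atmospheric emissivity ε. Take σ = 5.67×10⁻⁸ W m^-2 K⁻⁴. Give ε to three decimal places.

Flux at the orbit: S = 1365/(1.56)² = 560.9 W m^-2.
TOA balance gives T_e = 218.4 K.
Since (2−ε)/2 = (T_e/T_s)⁴ = 0.8720, ε = 0.2561.

0.256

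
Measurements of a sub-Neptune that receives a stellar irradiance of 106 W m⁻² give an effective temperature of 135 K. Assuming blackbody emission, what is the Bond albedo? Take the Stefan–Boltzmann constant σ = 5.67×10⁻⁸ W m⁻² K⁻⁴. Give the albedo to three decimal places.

0.289

Energy balance: S(1−α)/4 = σT⁴, so 1−α = 4σT⁴/S.
σT⁴ = 18.83 W m⁻², so 4σT⁴ = 75.33 W m⁻².
Hence α = 1 − 75.33/106.0 = 0.2893.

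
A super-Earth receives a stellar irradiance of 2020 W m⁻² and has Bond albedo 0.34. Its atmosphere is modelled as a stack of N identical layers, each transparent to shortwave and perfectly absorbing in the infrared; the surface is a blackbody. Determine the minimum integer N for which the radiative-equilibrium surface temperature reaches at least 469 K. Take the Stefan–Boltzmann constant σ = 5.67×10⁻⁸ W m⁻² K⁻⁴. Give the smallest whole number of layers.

Top-of-atmosphere balance: σT_e⁴ = S(1−α)/4 = 333.3 W m⁻² → T_e = 276.9 K.
T_s = (N+1)^(1/4)·T_e ≥ 469 K requires N+1 ≥ (T_s/T_e)⁴ = (469/276.9)⁴ = 8.231.
So N ≥ 7.231; the smallest integer is N = 8.

8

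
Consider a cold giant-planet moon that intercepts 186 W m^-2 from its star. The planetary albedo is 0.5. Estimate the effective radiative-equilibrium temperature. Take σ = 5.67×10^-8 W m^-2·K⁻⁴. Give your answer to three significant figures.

Absorbed flux (global mean): S(1−α)/4 = 186.0·0.5/4 = 23.25 W m^-2.
Balancing against σT⁴: T = (23.25/5.67×10⁻⁸)^(1/4) = 142.3 K.

142 K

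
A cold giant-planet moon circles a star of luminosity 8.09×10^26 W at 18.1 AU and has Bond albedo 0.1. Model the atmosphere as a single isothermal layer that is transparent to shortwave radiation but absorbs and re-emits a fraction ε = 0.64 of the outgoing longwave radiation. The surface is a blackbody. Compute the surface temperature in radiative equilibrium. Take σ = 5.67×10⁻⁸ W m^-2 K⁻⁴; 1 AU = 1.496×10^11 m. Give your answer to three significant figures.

d = 18.1 × 1.496×10^11 m = 2.708×10^12 m.
Flux at the orbit: S = L/(4πd²) = 8.09×10^26/(4π·(2.71×10^12)²) = 8.780 W m^-2.
At the top of the atmosphere, σT_e⁴ = S(1−α)/4 = 1.976 W m^-2, giving T_e = 76.83 K.
Surface balance with a leaky layer gives σT_s⁴ = σT_e⁴·2/(2−ε), so T_s = T_e·[2/(2−0.64)]^(1/4) = 84.61 K.

84.6 kelvin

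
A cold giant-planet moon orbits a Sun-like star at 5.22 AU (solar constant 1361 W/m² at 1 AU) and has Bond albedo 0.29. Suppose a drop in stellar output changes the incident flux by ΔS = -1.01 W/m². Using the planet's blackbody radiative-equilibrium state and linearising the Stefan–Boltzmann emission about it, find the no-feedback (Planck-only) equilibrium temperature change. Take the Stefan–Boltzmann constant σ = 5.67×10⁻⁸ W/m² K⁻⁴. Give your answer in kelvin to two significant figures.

-0.57 kelvin

By the inverse-square law, S = 1361/5.22² = 49.95 W/m².
Reference equilibrium: T_e = [S(1−α)/(4σ)]^(1/4) = 111.8 K.
TOA radiative forcing: ΔF = (1−α)ΔS/4 = 0.71·(-1.01)/4 = -0.1793 W/m².
The Planck feedback parameter is 4σT_e³ = 0.3171 W/m²/K.
ΔT₀ = ΔF/λ_P = -0.1793/0.3171 = -0.565 K.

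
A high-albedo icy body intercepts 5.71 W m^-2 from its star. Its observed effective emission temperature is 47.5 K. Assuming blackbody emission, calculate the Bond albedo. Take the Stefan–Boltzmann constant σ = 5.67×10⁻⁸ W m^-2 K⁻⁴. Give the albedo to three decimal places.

0.798

Energy balance: S(1−α)/4 = σT⁴, so 1−α = 4σT⁴/S.
σT⁴ = 0.2886 W m^-2, so 4σT⁴ = 1.155 W m^-2.
Hence α = 1 − 1.155/5.710 = 0.7978.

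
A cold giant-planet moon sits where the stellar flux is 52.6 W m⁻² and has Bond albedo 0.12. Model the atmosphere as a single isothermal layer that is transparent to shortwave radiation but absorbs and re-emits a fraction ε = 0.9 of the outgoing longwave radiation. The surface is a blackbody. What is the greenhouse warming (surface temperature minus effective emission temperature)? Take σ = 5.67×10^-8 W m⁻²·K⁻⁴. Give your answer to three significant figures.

19.3 K

The planet radiates to space at T_e = [S(1−α)/(4σ)]^(1/4) = 119.5 K.
Surface balance with a leaky layer gives σT_s⁴ = σT_e⁴·2/(2−ε), so T_s = T_e·[2/(2−0.9)]^(1/4) = 138.8 K.
Greenhouse warming: T_s − T_e = 19.27 K.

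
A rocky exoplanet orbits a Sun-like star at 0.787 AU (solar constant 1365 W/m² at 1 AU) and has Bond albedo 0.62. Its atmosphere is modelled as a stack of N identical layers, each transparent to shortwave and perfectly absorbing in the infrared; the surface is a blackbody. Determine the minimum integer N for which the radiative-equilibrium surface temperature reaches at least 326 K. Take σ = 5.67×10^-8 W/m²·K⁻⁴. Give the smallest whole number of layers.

Flux at the orbit: S = 1365/(0.787)² = 2204 W/m².
OLR = S(1−α)/4 = 209.4 W/m²; the top layer radiates at T_e = 246.5 K.
T_s = (N+1)^(1/4)·T_e ≥ 326 K requires N+1 ≥ (T_s/T_e)⁴ = (326/246.5)⁴ = 3.059.
Rounding up, N = 3.

3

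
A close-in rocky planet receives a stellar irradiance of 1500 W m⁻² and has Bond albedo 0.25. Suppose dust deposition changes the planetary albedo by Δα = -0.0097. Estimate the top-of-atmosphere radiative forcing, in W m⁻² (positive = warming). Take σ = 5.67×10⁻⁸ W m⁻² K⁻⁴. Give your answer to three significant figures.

ΔF = −(S/4)Δα = −(1500/4)×(-0.0097) = 3.638 W m⁻².

3.64 W m⁻²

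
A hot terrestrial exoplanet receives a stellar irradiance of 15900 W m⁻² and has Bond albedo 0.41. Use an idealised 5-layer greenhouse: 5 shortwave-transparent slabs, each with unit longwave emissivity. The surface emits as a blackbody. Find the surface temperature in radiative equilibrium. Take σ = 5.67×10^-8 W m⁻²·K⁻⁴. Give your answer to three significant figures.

OLR = S(1−α)/4 = 2345 W m⁻²; the top layer radiates at T_e = 451.0 K.
For an N-layer opaque stack, T_s⁴ = (N+1)T_e⁴, hence T_s = (6)^(1/4)×451.0 K = 705.8 K.

706 kelvin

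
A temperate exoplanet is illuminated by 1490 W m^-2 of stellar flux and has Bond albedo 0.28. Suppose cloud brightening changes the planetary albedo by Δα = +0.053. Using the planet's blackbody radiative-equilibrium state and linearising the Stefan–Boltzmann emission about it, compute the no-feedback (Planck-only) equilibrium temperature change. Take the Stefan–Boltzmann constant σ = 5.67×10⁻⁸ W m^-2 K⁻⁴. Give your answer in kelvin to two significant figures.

Unperturbed T_e = [1490·(1−0.28)/(4σ)]^¼ = 262.3 K.
ΔF = −(S/4)Δα = −(1490/4)×(+0.053) = -19.74 W m^-2.
Planck response: λ_P = 4σT_e³ = 4·5.67×10⁻⁸·(262.3)³ = 4.091 W m^-2/K.
So ΔT₀ = -19.74/4.091 = -4.83 K.

-4.8 kelvin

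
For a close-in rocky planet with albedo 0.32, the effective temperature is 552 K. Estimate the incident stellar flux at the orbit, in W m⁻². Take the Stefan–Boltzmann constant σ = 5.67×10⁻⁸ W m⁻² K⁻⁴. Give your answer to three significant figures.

From S(1−α)/4 = σT⁴: S = 4σT⁴/(1−α).
σT⁴ = 5.67×10⁻⁸·(552)⁴ = 5264 W m⁻².
So S = 4×5264/(1−0.32) = 30970 W m⁻².

31000 W m⁻²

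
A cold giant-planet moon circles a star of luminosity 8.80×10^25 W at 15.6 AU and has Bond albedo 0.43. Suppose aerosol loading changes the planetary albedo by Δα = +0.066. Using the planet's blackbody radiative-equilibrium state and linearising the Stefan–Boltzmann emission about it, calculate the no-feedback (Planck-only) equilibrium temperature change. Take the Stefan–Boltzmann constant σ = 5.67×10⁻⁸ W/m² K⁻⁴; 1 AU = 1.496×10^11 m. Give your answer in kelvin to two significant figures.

-1.2 kelvin

Orbital distance: d = 15.6 AU = 2.334×10^12 m.
S = L/(4πd²) = 1.286 W/m².
Unperturbed T_e = [1.286·(1−0.43)/(4σ)]^¼ = 42.40 K.
TOA radiative forcing: ΔF = −S·Δα/4 = −1.286·(+0.066)/4 = -0.02122 W/m².
Linearising σT⁴ gives d(σT⁴)/dT = 4σT_e³ = 0.01729 W/m² per K.
ΔT₀ = ΔF/λ_P = -0.02122/0.01729 = -1.23 K.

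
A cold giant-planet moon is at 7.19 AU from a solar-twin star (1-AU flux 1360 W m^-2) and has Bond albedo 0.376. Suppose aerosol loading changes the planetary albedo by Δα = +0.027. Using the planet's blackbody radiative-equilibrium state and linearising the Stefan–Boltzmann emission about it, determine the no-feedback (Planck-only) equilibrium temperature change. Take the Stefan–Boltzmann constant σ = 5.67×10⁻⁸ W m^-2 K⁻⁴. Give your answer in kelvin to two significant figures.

-1.0 K

By the inverse-square law, S = 1360/7.19² = 26.31 W m^-2.
Unperturbed T_e = [26.31·(1−0.376)/(4σ)]^¼ = 92.24 K.
TOA radiative forcing: ΔF = −S·Δα/4 = −26.31·(+0.027)/4 = -0.1776 W m^-2.
Planck response: λ_P = 4σT_e³ = 4·5.67×10⁻⁸·(92.24)³ = 0.1780 W m^-2/K.
ΔT₀ = ΔF/λ_P = -0.1776/0.1780 = -0.998 K.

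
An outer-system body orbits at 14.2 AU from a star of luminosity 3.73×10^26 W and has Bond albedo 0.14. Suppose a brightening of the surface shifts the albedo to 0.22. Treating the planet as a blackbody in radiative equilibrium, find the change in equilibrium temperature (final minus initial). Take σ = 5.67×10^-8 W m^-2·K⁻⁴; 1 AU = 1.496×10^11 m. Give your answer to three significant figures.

Orbital distance: d = 14.2 AU = 2.124×10^12 m.
S = L/(4πd²) = 6.577 W m^-2.
With α = 0.14, T₁ = 70.67 K.
After:  T₂ = [6.577·0.78/(4σ)]^(1/4) = 68.96 K.
ΔT = T₂ − T₁ = -1.704 K.

-1.70 K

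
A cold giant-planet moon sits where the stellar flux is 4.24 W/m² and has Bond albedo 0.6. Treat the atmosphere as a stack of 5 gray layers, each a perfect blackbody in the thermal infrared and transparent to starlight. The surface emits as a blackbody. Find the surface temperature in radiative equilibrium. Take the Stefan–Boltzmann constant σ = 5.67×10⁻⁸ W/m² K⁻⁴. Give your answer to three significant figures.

81.8 K

OLR = S(1−α)/4 = 0.4240 W/m²; the top layer radiates at T_e = 52.29 K.
Layer-by-layer balance gives σT_s⁴ = (N+1)σT_e⁴, so T_s = 6^¼·52.29 = 81.84 K.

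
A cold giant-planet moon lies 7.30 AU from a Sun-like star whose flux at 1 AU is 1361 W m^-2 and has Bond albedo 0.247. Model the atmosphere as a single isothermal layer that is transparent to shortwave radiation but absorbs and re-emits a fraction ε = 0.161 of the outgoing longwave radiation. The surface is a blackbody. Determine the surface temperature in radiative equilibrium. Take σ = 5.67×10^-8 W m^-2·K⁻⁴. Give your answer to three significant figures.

Flux at the orbit: S = 1361/(7.30)² = 25.54 W m^-2.
The planet radiates to space at T_e = [S(1−α)/(4σ)]^(1/4) = 95.96 K.
For a single slab of emissivity ε, T_s⁴ = 2T_e⁴/(2−ε); thus T_s = 95.96·(1.088)^(1/4) = 97.99 K.

98.0 K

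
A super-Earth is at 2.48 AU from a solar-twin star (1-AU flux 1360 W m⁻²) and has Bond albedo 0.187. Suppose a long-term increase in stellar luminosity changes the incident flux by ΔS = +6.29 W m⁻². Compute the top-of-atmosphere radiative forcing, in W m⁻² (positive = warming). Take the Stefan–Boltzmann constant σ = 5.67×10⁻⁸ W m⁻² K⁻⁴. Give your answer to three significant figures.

1.28 W m⁻²

By the inverse-square law, S = 1360/2.48² = 221.1 W m⁻².
Only a fraction (1−α) is absorbed and it's spread over 4πR², so ΔF = (1−α)ΔS/4 = 1.278 W m⁻².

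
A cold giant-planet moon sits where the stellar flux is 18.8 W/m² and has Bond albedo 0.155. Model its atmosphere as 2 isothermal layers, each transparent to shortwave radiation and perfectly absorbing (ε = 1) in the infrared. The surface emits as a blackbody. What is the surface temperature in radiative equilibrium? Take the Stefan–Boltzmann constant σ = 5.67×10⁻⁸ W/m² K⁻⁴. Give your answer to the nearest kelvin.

120 kelvin

Top-of-atmosphere balance: σT_e⁴ = S(1−α)/4 = 3.971 W/m² → T_e = 91.48 K.
Layer-by-layer balance gives σT_s⁴ = (N+1)σT_e⁴, so T_s = 3^¼·91.48 = 120.4 K.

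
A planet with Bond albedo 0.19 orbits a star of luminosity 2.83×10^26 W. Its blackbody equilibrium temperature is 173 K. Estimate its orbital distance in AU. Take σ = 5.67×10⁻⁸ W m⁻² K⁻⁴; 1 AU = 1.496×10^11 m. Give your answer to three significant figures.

2.00 AU

Energy balance gives S = 4σT⁴/(1−α) = 250.8 W m⁻².
Then d = [L/(4πS)]^(1/2) = 2.997×10^11 m, i.e. 2.003 AU.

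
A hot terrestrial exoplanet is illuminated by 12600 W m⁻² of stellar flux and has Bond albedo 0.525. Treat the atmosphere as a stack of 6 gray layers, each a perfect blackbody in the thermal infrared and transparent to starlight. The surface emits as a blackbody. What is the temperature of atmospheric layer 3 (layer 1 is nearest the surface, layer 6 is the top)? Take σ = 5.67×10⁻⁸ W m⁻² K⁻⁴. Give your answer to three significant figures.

Top-of-atmosphere balance: σT_e⁴ = S(1−α)/4 = 1496 W m⁻² → T_e = 403.0 K.
The net upward flux σT_e⁴ is constant between every pair of levels, so T_k⁴ = (N+1−k)T_e⁴.
With k = 3: T_3 = (6+1−3)^¼·403.0 K = 570.0 K.

570 kelvin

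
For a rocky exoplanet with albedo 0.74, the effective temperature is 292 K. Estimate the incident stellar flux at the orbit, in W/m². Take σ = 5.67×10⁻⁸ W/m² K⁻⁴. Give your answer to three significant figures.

From S(1−α)/4 = σT⁴: S = 4σT⁴/(1−α).
The emitted flux is σT⁴ = 412.2 W/m².
S = 4·412.2/0.26 = 6342 W/m².

6340 W/m²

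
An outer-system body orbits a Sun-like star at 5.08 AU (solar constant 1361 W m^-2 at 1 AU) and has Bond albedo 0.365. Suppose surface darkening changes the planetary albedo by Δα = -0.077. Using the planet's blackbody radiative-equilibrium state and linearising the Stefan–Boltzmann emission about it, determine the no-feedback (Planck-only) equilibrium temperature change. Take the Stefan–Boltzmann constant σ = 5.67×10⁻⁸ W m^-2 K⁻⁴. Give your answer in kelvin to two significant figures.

By the inverse-square law, S = 1361/5.08² = 52.74 W m^-2.
Unperturbed T_e = [52.74·(1−0.365)/(4σ)]^¼ = 110.2 K.
The change in absorbed flux is Δ[S(1−α)/4] = −SΔα/4 = 1.015 W m^-2.
Planck response: λ_P = 4σT_e³ = 4·5.67×10⁻⁸·(110.2)³ = 0.3038 W m^-2/K.
Hence the no-feedback warming is ΔF/(4σT_e³) = 3.34 K.

3.3 K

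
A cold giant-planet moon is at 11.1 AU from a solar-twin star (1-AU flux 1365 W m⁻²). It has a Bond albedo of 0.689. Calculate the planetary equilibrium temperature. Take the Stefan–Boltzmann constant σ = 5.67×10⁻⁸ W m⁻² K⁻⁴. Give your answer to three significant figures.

62.4 K

By the inverse-square law, S = 1365/11.1² = 11.08 W m⁻².
Averaging over the sphere, the absorbed flux is S(1−α)/4 = 0.8614 W m⁻².
Balancing against σT⁴: T = (0.8614/5.67×10⁻⁸)^(1/4) = 62.43 K.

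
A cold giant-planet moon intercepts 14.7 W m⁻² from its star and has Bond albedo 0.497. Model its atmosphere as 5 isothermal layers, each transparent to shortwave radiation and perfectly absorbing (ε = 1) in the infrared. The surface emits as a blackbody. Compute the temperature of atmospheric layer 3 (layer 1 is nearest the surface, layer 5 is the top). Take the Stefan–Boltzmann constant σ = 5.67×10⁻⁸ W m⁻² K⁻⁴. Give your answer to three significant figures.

99.4 kelvin

The effective emission temperature is T_e = [S(1−α)/(4σ)]^¼ = 75.56 K.
In the N-layer model, layer k (counted from the surface) has T_k = (N+1−k)^(1/4)·T_e.
T_3 = (3)^(1/4)·75.56 = 99.45 K.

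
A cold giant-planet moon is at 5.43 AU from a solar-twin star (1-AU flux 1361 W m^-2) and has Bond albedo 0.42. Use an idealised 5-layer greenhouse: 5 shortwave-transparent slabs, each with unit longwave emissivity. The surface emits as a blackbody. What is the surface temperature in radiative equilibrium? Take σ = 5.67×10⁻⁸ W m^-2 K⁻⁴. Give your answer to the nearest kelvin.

Irradiance scales as 1/d², so S = 1361 W m^-2 × (1/5.43)² = 46.16 W m^-2.
OLR = S(1−α)/4 = 6.693 W m^-2; the top layer radiates at T_e = 104.2 K.
For an N-layer opaque stack, T_s⁴ = (N+1)T_e⁴, hence T_s = (6)^(1/4)×104.2 K = 163.1 K.

163 kelvin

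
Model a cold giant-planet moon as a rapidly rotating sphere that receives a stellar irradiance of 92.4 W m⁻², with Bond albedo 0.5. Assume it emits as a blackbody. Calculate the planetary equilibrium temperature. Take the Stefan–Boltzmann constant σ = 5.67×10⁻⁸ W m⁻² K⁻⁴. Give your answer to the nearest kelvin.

Absorbed flux (global mean): S(1−α)/4 = 92.40·0.5/4 = 11.55 W m⁻².
Balancing against σT⁴: T = (11.55/5.67×10⁻⁸)^(1/4) = 119.5 K.

119 K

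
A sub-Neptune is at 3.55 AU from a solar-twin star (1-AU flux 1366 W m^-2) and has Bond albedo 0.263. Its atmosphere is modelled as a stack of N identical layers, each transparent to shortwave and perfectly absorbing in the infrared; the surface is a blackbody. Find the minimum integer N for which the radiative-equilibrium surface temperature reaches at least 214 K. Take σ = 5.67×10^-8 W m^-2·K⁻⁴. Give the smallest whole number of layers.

5

Flux at the orbit: S = 1366/(3.55)² = 108.4 W m^-2.
OLR = S(1−α)/4 = 19.97 W m^-2; the top layer radiates at T_e = 137.0 K.
Need (N+1)T_e⁴ ≥ T_s⁴, i.e. N+1 ≥ (214/137.0)⁴ = 5.954.
The minimum whole number is N = 5.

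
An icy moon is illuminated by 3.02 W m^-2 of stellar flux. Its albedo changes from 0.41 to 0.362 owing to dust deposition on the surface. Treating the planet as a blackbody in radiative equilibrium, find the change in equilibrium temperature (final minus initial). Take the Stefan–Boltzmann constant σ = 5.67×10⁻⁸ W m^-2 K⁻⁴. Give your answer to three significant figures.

1.05 K

Before: T₁ = [3.020·0.59/(4σ)]^(1/4) = 52.94 K.
After:  T₂ = [3.020·0.638/(4σ)]^(1/4) = 53.99 K.
Change: 53.99 − 52.94 = 1.045 K.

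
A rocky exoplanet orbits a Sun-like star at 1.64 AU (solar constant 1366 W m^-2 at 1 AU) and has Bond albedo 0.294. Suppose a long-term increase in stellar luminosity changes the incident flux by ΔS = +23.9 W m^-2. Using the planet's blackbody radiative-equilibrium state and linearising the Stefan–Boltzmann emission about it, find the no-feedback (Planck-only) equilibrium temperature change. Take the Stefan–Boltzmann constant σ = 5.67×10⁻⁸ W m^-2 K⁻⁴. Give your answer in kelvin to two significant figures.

2.3 K

By the inverse-square law, S = 1366/1.64² = 507.9 W m^-2.
The baseline emission temperature is T_e = 199.4 K.
Only a fraction (1−α) is absorbed and it's spread over 4πR², so ΔF = (1−α)ΔS/4 = 4.218 W m^-2.
The Planck feedback parameter is 4σT_e³ = 1.798 W m^-2/K.
ΔT₀ = ΔF/λ_P = 4.218/1.798 = 2.35 K.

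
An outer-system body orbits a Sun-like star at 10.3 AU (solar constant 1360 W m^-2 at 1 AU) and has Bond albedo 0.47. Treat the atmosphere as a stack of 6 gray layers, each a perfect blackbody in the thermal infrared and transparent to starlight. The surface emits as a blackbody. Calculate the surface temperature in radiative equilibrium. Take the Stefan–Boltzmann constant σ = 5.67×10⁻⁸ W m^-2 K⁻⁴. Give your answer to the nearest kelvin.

120 kelvin

By the inverse-square law, S = 1360/10.3² = 12.82 W m^-2.
The effective emission temperature is T_e = [S(1−α)/(4σ)]^¼ = 73.98 K.
With N = 6 opaque layers, T_s = (N+1)^(1/4)·T_e = 7^(1/4)·73.98 = 120.3 K.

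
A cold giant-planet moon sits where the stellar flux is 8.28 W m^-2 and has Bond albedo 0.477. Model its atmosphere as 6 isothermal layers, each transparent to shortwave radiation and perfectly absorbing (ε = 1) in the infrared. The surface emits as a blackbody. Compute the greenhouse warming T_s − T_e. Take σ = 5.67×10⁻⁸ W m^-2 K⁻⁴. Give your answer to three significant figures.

The effective emission temperature is T_e = [S(1−α)/(4σ)]^¼ = 66.10 K.
T_s = (N+1)^(1/4)·T_e = 107.5 K.
So the greenhouse effect raises the surface by 107.5 − 66.10 = 41.42 K.

41.4 K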